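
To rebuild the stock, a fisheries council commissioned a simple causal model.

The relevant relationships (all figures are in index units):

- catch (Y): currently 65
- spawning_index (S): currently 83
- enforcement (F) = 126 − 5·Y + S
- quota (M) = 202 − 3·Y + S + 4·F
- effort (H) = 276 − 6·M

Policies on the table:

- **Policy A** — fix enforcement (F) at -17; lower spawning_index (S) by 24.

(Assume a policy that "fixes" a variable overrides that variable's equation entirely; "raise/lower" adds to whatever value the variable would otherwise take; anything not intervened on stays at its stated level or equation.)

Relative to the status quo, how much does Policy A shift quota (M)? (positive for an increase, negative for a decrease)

Baseline:
  Y = 65
  S = 83
  F = 126 − 5·65 + 83 = -116
  M = 202 − 3·65 + 83 + 4·(-116) = -374
Policy A (F := -17, S − 24):
  Y = 65
  S = 83 − 24 = 59
  F = -17
  M = 202 − 3·65 + 59 + 4·(-17) = -2
Change in M: -2 − (-374) = 372

372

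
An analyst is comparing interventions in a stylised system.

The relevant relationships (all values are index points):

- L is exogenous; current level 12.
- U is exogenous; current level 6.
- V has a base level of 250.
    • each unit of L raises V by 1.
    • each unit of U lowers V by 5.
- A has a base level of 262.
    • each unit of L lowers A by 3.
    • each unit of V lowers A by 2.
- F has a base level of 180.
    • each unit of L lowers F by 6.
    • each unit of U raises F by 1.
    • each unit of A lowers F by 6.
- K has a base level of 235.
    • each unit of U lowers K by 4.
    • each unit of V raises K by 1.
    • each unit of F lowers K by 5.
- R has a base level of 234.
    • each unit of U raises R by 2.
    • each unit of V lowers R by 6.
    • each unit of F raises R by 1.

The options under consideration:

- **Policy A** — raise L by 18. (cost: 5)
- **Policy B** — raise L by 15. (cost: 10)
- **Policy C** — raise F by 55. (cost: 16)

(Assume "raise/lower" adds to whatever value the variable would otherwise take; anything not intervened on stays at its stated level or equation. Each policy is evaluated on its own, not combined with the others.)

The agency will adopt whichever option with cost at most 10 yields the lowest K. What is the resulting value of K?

-9409

Policy A (L + 18):
  L = 12 + 18 = 30
  U = 6
  V = 250 + 30 − 5·6 = 250
  A = 262 − 3·30 − 2·250 = -328
  F = 180 − 6·30 + 6 − 6·(-328) = 1974
  K = 235 − 4·6 + 250 − 5·1974 = -9409
Policy B (L + 15):
  L = 12 + 15 = 27
  U = 6
  V = 250 + 27 − 5·6 = 247
  A = 262 − 3·27 − 2·247 = -313
  F = 180 − 6·27 + 6 − 6·(-313) = 1902
  K = 235 − 4·6 + 247 − 5·1902 = -9052
Comparing — Policy A: K=-9409, Policy B: K=-9052. Lowest is -9409 (Policy A).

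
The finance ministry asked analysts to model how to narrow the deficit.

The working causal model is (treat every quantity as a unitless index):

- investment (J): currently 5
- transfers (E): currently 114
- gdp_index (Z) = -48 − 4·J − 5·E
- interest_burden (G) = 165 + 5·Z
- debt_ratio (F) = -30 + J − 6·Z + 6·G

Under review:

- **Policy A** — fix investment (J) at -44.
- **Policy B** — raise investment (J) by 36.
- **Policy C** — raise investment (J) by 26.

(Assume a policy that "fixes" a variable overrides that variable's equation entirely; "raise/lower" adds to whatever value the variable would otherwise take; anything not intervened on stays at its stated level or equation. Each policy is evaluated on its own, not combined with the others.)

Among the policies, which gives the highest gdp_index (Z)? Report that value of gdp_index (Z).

-442

Policy A (J := -44):
  J = -44
  E = 114
  Z = -48 − 4·(-44) − 5·114 = -442
Policy B (J + 36):
  J = 5 + 36 = 41
  E = 114
  Z = -48 − 4·41 − 5·114 = -782
Policy C (J + 26):
  J = 5 + 26 = 31
  E = 114
  Z = -48 − 4·31 − 5·114 = -742
Comparing — Policy A: Z=-442, Policy B: Z=-782, Policy C: Z=-742. Highest is -442 (Policy A).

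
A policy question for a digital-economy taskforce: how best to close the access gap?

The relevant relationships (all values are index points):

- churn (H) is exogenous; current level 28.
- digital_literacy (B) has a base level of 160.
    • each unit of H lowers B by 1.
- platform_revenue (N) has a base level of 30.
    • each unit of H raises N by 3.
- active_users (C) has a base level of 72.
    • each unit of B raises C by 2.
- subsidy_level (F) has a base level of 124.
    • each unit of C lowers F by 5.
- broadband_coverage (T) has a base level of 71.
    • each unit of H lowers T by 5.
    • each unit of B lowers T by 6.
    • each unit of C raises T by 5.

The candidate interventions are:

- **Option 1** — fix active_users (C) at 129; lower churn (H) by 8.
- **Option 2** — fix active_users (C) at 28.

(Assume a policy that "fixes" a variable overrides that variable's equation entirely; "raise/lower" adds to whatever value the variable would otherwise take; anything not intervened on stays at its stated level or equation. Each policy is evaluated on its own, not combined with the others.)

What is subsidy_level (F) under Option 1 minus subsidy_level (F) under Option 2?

Option 1 (C := 129, H − 8):
  H = 28 − 8 = 20
  B = 160 − 20 = 140
  C = 129
  F = 124 − 5·129 = -521
Option 2 (C := 28):
  H = 28
  B = 160 − 28 = 132
  C = 28
  F = 124 − 5·28 = -16
F: -521 − (-16) = -505

-505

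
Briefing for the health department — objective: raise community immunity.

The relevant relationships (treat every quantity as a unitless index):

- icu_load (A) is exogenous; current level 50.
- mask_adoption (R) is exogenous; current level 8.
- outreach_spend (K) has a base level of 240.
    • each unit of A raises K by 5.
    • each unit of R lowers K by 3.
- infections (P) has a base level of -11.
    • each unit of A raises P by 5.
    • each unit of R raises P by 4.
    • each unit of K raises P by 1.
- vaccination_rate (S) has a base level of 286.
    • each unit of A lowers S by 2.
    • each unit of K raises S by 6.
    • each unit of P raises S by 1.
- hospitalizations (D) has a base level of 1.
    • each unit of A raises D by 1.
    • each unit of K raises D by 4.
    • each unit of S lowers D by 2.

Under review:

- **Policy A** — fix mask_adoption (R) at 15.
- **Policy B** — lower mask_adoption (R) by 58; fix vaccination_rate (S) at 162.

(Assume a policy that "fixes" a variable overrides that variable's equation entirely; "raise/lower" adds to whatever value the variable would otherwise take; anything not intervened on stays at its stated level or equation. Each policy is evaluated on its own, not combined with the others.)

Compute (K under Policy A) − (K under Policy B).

Policy A (R := 15):
  A = 50
  R = 15
  K = 240 + 5·50 − 3·15 = 445
Policy B (R − 58, S := 162):
  A = 50
  R = 8 − 58 = -50
  K = 240 + 5·50 − 3·(-50) = 640
K: 445 − 640 = -195

-195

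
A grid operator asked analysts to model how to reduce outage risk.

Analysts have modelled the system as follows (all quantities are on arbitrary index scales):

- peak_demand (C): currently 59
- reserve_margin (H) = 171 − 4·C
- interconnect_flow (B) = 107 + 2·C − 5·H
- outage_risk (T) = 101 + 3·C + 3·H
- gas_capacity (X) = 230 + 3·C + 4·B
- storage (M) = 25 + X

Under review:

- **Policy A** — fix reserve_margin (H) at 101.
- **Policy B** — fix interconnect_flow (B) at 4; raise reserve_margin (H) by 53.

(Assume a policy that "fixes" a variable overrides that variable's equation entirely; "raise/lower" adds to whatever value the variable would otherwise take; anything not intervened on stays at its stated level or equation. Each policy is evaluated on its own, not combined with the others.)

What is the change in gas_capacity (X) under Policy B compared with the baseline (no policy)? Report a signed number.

Baseline:
  C = 59
  H = 171 − 4·59 = -65
  B = 107 + 2·59 − 5·(-65) = 550
  X = 230 + 3·59 + 4·550 = 2607
Policy B (B := 4, H + 53):
  C = 59
  H = 171 − 4·59 (+53 from intervention) = -12
  B = 4
  X = 230 + 3·59 + 4·4 = 423
Change in X: 423 − 2607 = -2184

-2184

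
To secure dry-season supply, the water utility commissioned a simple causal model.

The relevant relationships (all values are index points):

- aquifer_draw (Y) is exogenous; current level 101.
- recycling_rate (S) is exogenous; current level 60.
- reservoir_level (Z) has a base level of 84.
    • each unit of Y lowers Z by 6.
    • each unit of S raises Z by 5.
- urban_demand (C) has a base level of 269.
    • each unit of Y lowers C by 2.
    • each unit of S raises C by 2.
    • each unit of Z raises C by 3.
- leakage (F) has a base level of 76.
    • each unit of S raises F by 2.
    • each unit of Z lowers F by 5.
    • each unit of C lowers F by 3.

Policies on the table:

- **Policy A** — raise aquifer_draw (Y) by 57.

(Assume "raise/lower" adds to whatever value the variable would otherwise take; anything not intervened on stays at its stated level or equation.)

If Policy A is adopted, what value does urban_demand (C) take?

Policy A (Y + 57):
  Y = 101 + 57 = 158
  S = 60
  Z = 84 − 6·158 + 5·60 = -564
  C = 269 − 2·158 + 2·60 + 3·(-564) = -1619

-1619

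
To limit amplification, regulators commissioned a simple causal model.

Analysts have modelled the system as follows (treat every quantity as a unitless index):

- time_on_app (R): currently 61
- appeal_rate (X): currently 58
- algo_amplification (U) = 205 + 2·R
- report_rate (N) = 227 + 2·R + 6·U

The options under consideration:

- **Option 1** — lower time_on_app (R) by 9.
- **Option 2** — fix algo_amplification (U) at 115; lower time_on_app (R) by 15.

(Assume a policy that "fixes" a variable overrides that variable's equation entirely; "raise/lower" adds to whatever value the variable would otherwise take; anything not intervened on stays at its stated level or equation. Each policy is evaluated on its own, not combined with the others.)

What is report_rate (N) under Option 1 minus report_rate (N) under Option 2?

1176

Option 1 (R − 9):
  R = 61 − 9 = 52
  U = 205 + 2·52 = 309
  N = 227 + 2·52 + 6·309 = 2185
Option 2 (U := 115, R − 15):
  R = 61 − 15 = 46
  U = 115
  N = 227 + 2·46 + 6·115 = 1009
N: 2185 − 1009 = 1176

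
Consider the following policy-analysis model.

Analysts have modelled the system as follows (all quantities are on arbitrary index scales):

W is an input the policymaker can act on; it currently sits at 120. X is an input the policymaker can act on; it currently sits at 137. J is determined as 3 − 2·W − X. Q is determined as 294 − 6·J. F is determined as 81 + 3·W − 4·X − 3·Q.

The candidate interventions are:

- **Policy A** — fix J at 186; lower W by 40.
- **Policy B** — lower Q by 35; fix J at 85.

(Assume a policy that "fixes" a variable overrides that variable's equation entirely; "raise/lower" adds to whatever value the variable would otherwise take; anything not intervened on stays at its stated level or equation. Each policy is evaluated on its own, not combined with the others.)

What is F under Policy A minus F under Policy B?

Policy A (J := 186, W − 40):
  W = 120 − 40 = 80
  X = 137
  J = 186
  Q = 294 − 6·186 = -822
  F = 81 + 3·80 − 4·137 − 3·(-822) = 2239
Policy B (Q − 35, J := 85):
  W = 120
  X = 137
  J = 85
  Q = 294 − 6·85 (−35 from intervention) = -251
  F = 81 + 3·120 − 4·137 − 3·(-251) = 646
F: 2239 − 646 = 1593

1593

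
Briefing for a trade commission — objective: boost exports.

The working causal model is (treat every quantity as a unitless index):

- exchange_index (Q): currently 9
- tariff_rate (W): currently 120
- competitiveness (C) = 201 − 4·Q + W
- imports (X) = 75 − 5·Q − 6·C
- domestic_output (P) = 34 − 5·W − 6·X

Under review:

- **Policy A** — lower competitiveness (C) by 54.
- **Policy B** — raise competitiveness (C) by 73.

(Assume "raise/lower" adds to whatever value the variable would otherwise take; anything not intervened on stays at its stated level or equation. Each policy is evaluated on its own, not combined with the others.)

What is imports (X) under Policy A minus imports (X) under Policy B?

Policy A (C − 54):
  Q = 9
  W = 120
  C = 201 − 4·9 + 120 (−54 from intervention) = 231
  X = 75 − 5·9 − 6·231 = -1356
Policy B (C + 73):
  Q = 9
  W = 120
  C = 201 − 4·9 + 120 (+73 from intervention) = 358
  X = 75 − 5·9 − 6·358 = -2118
X: -1356 − (-2118) = 762

762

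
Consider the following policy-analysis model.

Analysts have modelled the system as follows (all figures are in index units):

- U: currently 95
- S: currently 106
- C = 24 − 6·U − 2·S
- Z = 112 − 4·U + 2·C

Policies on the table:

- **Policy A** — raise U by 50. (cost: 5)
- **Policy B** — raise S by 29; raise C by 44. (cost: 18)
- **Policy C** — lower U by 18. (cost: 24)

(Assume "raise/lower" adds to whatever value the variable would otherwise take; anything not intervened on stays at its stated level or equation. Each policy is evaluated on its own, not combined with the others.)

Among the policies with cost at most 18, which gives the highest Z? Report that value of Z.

Policy A (U + 50):
  U = 95 + 50 = 145
  S = 106
  C = 24 − 6·145 − 2·106 = -1058
  Z = 112 − 4·145 + 2·(-1058) = -2584
Policy B (S + 29, C + 44):
  U = 95
  S = 106 + 29 = 135
  C = 24 − 6·95 − 2·135 (+44 from intervention) = -772
  Z = 112 − 4·95 + 2·(-772) = -1812
Comparing — Policy A: Z=-2584, Policy B: Z=-1812. Highest is -1812 (Policy B).

-1812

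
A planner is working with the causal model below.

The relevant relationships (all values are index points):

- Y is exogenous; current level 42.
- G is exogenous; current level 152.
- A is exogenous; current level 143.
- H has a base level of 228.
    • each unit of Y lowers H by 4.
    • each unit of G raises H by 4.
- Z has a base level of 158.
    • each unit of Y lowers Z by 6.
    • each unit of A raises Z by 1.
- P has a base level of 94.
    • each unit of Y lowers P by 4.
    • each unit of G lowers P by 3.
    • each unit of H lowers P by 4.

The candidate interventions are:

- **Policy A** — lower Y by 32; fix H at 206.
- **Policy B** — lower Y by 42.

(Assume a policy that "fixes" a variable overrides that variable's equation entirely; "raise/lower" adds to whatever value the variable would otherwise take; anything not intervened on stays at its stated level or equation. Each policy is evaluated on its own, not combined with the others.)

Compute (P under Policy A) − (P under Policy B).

Policy A (Y − 32, H := 206):
  Y = 42 − 32 = 10
  G = 152
  H = 206
  P = 94 − 4·10 − 3·152 − 4·206 = -1226
Policy B (Y − 42):
  Y = 42 − 42 = 0
  G = 152
  H = 228 − 4·0 + 4·152 = 836
  P = 94 − 4·0 − 3·152 − 4·836 = -3706
P: -1226 − (-3706) = 2480

2480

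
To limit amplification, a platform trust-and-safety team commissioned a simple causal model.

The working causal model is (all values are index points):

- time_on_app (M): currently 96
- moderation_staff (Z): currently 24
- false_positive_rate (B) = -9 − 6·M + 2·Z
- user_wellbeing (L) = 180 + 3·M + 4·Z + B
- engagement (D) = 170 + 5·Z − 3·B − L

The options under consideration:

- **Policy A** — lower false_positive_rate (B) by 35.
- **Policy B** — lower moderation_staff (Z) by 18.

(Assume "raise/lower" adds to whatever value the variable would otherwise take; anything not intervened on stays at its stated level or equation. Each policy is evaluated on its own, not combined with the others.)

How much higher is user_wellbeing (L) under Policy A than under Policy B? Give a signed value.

73

Policy A (B − 35):
  M = 96
  Z = 24
  B = -9 − 6·96 + 2·24 (−35 from intervention) = -572
  L = 180 + 3·96 + 4·24 + (-572) = -8
Policy B (Z − 18):
  M = 96
  Z = 24 − 18 = 6
  B = -9 − 6·96 + 2·6 = -573
  L = 180 + 3·96 + 4·6 + (-573) = -81
L: -8 − (-81) = 73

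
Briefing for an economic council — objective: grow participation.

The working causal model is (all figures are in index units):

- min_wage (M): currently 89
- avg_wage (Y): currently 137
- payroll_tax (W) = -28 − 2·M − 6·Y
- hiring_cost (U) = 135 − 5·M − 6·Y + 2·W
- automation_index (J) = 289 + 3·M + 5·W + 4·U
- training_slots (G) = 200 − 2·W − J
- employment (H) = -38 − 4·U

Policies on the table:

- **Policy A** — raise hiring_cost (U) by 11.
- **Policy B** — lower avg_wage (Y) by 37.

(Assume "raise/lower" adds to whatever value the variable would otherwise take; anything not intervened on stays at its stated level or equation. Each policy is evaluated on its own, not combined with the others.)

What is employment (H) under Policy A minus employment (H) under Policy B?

2620

Policy A (U + 11):
  M = 89
  Y = 137
  W = -28 − 2·89 − 6·137 = -1028
  U = 135 − 5·89 − 6·137 + 2·(-1028) (+11 from intervention) = -3177
  H = -38 − 4·(-3177) = 12670
Policy B (Y − 37):
  M = 89
  Y = 137 − 37 = 100
  W = -28 − 2·89 − 6·100 = -806
  U = 135 − 5·89 − 6·100 + 2·(-806) = -2522
  H = -38 − 4·(-2522) = 10050
H: 12670 − 10050 = 2620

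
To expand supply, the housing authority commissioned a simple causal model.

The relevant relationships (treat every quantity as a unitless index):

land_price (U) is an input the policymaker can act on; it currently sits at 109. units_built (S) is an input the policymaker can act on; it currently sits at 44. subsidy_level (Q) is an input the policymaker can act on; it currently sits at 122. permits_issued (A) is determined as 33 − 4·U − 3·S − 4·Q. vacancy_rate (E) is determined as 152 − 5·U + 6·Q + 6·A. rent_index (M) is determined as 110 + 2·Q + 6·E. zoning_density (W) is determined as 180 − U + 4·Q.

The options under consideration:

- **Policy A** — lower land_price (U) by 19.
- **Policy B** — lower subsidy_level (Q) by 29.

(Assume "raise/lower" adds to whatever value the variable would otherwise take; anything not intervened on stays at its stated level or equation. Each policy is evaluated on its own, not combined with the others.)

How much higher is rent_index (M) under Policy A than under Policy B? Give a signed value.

Policy A (U − 19):
  U = 109 − 19 = 90
  S = 44
  Q = 122
  A = 33 − 4·90 − 3·44 − 4·122 = -947
  E = 152 − 5·90 + 6·122 + 6·(-947) = -5248
  M = 110 + 2·122 + 6·(-5248) = -31134
Policy B (Q − 29):
  U = 109
  S = 44
  Q = 122 − 29 = 93
  A = 33 − 4·109 − 3·44 − 4·93 = -907
  E = 152 − 5·109 + 6·93 + 6·(-907) = -5277
  M = 110 + 2·93 + 6·(-5277) = -31366
M: -31134 − (-31366) = 232

232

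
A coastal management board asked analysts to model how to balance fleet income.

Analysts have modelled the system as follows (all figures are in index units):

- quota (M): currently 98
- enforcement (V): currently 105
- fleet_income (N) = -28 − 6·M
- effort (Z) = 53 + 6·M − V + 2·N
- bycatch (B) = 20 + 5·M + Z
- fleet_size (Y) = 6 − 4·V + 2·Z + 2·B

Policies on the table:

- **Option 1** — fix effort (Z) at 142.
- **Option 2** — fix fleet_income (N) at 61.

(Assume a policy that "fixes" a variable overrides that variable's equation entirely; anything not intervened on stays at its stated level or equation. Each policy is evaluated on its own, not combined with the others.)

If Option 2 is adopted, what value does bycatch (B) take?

Option 2 (N := 61):
  M = 98
  V = 105
  N = 61
  Z = 53 + 6·98 − 105 + 2·61 = 658
  B = 20 + 5·98 + 658 = 1168

1168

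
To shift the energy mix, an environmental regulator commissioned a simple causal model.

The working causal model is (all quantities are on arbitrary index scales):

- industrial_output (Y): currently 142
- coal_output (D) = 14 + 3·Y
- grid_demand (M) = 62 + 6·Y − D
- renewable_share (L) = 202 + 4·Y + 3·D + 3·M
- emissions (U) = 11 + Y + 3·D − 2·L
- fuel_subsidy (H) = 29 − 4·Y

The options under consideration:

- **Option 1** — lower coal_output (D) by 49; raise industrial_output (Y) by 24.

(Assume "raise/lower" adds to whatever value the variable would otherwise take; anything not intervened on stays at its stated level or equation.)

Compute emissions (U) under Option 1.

Option 1 (D − 49, Y + 24):
  Y = 142 + 24 = 166
  D = 14 + 3·166 (−49 from intervention) = 463
  M = 62 + 6·166 − 463 = 595
  L = 202 + 4·166 + 3·463 + 3·595 = 4040
  U = 11 + 166 + 3·463 − 2·4040 = -6514

-6514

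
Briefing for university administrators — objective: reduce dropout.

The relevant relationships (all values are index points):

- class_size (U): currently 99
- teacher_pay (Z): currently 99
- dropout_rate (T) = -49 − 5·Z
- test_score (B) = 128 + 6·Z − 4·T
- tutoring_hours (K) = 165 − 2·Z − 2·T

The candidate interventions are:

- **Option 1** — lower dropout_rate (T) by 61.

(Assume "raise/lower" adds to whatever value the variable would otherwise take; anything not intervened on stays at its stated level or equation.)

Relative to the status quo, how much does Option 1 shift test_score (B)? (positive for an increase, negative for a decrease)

244

Baseline:
  Z = 99
  T = -49 − 5·99 = -544
  B = 128 + 6·99 − 4·(-544) = 2898
Option 1 (T − 61):
  Z = 99
  T = -49 − 5·99 (−61 from intervention) = -605
  B = 128 + 6·99 − 4·(-605) = 3142
Change in B: 3142 − 2898 = 244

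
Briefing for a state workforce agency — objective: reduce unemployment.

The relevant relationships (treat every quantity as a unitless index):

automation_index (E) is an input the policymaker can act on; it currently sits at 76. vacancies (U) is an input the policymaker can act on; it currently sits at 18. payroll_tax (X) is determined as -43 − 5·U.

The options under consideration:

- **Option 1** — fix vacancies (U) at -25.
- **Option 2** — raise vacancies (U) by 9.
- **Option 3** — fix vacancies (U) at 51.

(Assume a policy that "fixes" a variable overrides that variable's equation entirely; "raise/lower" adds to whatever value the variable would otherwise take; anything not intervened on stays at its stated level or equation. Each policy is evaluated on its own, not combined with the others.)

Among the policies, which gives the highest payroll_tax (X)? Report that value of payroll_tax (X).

Option 1 (U := -25):
  U = -25
  X = -43 − 5·(-25) = 82
Option 2 (U + 9):
  U = 18 + 9 = 27
  X = -43 − 5·27 = -178
Option 3 (U := 51):
  U = 51
  X = -43 − 5·51 = -298
Comparing — Option 1: X=82, Option 2: X=-178, Option 3: X=-298. Highest is 82 (Option 1).

82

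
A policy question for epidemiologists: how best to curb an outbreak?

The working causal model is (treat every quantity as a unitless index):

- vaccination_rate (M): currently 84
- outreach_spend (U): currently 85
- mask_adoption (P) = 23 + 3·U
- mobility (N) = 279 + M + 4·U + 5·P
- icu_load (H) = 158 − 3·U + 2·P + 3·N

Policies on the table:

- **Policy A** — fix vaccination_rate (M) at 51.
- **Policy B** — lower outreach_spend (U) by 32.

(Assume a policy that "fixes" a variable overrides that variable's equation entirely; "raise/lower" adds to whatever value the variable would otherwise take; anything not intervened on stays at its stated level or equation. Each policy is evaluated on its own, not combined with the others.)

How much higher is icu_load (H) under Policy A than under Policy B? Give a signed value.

Policy A (M := 51):
  M = 51
  U = 85
  P = 23 + 3·85 = 278
  N = 279 + 51 + 4·85 + 5·278 = 2060
  H = 158 − 3·85 + 2·278 + 3·2060 = 6639
Policy B (U − 32):
  M = 84
  U = 85 − 32 = 53
  P = 23 + 3·53 = 182
  N = 279 + 84 + 4·53 + 5·182 = 1485
  H = 158 − 3·53 + 2·182 + 3·1485 = 4818
H: 6639 − 4818 = 1821

1821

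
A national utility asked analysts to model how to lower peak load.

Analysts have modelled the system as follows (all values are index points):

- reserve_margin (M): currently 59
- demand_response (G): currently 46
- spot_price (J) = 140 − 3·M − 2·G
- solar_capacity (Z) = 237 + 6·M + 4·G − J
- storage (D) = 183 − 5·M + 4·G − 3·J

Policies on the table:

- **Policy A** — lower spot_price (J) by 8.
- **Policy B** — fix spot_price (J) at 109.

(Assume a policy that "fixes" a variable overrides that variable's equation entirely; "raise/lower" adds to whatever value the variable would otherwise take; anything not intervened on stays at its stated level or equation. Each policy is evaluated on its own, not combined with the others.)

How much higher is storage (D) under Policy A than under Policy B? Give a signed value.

738

Policy A (J − 8):
  M = 59
  G = 46
  J = 140 − 3·59 − 2·46 (−8 from intervention) = -137
  D = 183 − 5·59 + 4·46 − 3·(-137) = 483
Policy B (J := 109):
  M = 59
  G = 46
  J = 109
  D = 183 − 5·59 + 4·46 − 3·109 = -255
D: 483 − (-255) = 738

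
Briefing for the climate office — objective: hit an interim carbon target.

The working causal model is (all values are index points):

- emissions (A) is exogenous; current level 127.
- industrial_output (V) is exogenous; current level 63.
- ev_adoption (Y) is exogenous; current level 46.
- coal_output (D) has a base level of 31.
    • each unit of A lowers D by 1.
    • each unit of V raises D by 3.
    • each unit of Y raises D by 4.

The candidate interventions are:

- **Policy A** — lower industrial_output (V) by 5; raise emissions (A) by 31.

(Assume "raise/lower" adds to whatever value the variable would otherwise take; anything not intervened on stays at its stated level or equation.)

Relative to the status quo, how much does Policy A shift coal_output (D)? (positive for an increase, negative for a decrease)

-46

Baseline:
  A = 127
  V = 63
  Y = 46
  D = 31 − 127 + 3·63 + 4·46 = 277
Policy A (V − 5, A + 31):
  A = 127 + 31 = 158
  V = 63 − 5 = 58
  Y = 46
  D = 31 − 158 + 3·58 + 4·46 = 231
Change in D: 231 − 277 = -46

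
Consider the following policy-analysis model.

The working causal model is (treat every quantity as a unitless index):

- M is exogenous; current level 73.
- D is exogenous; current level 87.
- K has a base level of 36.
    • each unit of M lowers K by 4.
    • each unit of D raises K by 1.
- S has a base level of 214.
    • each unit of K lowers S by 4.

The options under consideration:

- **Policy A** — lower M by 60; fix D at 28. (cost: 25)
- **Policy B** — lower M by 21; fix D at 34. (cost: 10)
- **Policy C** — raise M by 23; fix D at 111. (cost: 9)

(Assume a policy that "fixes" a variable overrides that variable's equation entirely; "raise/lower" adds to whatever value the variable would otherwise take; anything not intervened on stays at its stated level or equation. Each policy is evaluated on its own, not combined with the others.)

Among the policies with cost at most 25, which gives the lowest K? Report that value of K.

-237

Policy A (M − 60, D := 28):
  M = 73 − 60 = 13
  D = 28
  K = 36 − 4·13 + 28 = 12
Policy B (M − 21, D := 34):
  M = 73 − 21 = 52
  D = 34
  K = 36 − 4·52 + 34 = -138
Policy C (M + 23, D := 111):
  M = 73 + 23 = 96
  D = 111
  K = 36 − 4·96 + 111 = -237
Comparing — Policy A: K=12, Policy B: K=-138, Policy C: K=-237. Lowest is -237 (Policy C).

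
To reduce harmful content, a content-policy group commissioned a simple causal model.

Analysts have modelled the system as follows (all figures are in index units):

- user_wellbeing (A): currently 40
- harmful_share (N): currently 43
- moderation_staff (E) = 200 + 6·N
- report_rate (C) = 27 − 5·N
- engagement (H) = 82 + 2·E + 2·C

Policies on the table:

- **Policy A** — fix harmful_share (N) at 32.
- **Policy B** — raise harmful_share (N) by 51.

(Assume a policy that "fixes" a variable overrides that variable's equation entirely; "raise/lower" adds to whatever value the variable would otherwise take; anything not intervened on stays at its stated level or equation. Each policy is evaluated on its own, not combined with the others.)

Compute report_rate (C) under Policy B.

Policy B (N + 51):
  N = 43 + 51 = 94
  C = 27 − 5·94 = -443

-443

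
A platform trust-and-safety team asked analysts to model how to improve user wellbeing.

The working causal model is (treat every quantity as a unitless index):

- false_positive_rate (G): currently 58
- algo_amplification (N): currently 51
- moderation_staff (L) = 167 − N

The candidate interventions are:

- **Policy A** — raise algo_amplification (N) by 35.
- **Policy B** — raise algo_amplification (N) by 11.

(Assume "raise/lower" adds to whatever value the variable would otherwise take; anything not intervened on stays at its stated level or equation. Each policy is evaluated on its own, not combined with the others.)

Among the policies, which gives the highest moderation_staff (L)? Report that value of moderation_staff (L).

105

Policy A (N + 35):
  N = 51 + 35 = 86
  L = 167 − 86 = 81
Policy B (N + 11):
  N = 51 + 11 = 62
  L = 167 − 62 = 105
Comparing — Policy A: L=81, Policy B: L=105. Highest is 105 (Policy B).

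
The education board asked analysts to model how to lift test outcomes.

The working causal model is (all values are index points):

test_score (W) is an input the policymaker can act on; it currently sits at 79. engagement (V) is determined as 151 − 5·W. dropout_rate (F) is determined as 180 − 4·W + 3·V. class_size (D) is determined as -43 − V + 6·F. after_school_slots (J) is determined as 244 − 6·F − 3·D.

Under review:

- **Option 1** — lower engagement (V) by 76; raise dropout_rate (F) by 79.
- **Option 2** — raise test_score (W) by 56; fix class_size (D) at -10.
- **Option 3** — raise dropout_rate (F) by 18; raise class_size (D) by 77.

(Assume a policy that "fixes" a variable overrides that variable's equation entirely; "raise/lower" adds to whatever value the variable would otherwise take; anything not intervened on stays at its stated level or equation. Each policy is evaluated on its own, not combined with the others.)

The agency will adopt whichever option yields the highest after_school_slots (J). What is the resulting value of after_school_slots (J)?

23821

Option 1 (V − 76, F + 79):
  W = 79
  V = 151 − 5·79 (−76 from intervention) = -320
  F = 180 − 4·79 + 3·(-320) (+79 from intervention) = -1017
  D = -43 − (-320) + 6·(-1017) = -5825
  J = 244 − 6·(-1017) − 3·(-5825) = 23821
Option 2 (W + 56, D := -10):
  W = 79 + 56 = 135
  V = 151 − 5·135 = -524
  F = 180 − 4·135 + 3·(-524) = -1932
  D = -10
  J = 244 − 6·(-1932) − 3·(-10) = 11866
Option 3 (F + 18, D + 77):
  W = 79
  V = 151 − 5·79 = -244
  F = 180 − 4·79 + 3·(-244) (+18 from intervention) = -850
  D = -43 − (-244) + 6·(-850) (+77 from intervention) = -4822
  J = 244 − 6·(-850) − 3·(-4822) = 19810
Comparing — Option 1: J=23821, Option 2: J=11866, Option 3: J=19810. Highest is 23821 (Option 1).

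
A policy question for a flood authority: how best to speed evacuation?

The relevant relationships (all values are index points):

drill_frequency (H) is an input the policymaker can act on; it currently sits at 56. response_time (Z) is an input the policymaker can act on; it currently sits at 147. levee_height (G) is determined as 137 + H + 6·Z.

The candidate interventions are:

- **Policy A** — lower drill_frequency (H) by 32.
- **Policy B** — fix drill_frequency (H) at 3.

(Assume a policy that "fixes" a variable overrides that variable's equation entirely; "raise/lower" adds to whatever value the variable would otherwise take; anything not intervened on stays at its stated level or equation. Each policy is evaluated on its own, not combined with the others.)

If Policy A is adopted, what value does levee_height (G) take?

1043

Policy A (H − 32):
  H = 56 − 32 = 24
  Z = 147
  G = 137 + 24 + 6·147 = 1043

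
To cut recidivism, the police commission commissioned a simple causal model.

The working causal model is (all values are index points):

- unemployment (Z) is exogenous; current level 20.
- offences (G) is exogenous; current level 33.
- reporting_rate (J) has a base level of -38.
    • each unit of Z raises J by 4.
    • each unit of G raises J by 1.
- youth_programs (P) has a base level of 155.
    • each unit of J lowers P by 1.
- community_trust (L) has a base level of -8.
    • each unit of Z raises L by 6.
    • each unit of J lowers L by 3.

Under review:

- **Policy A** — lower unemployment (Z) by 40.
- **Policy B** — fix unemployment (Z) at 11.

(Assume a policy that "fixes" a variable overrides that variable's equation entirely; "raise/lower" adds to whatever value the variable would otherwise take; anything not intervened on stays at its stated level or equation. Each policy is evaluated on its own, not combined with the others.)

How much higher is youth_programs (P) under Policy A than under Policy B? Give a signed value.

124

Policy A (Z − 40):
  Z = 20 − 40 = -20
  G = 33
  J = -38 + 4·(-20) + 33 = -85
  P = 155 − (-85) = 240
Policy B (Z := 11):
  Z = 11
  G = 33
  J = -38 + 4·11 + 33 = 39
  P = 155 − 39 = 116
P: 240 − 116 = 124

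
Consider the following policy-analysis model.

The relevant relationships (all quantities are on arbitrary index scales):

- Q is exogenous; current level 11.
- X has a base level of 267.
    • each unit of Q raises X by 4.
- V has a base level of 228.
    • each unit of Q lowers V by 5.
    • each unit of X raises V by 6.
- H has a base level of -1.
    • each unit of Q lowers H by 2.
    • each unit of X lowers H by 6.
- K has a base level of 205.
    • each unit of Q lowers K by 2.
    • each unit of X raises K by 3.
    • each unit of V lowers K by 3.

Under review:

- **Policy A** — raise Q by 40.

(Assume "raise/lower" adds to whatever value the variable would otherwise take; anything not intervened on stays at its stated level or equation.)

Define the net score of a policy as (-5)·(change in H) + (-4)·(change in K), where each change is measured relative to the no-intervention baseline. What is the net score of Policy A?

Baseline:
  Q = 11
  X = 267 + 4·11 = 311
  V = 228 − 5·11 + 6·311 = 2039
  H = -1 − 2·11 − 6·311 = -1889
  K = 205 − 2·11 + 3·311 − 3·2039 = -5001
Policy A (Q + 40):
  Q = 11 + 40 = 51
  X = 267 + 4·51 = 471
  V = 228 − 5·51 + 6·471 = 2799
  H = -1 − 2·51 − 6·471 = -2929
  K = 205 − 2·51 + 3·471 − 3·2799 = -6881
ΔH = -2929 − (-1889) = -1040; ΔK = -6881 − (-5001) = -1880
Score = (-5)·(-1040) + (-4)·(-1880) = 12720

12720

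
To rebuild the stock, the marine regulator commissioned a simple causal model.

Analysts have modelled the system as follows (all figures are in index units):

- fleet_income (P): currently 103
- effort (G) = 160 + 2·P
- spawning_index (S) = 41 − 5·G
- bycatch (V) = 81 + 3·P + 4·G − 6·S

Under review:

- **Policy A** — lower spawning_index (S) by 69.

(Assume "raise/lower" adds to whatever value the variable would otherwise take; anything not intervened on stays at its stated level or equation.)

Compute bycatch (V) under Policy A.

13002

Policy A (S − 69):
  P = 103
  G = 160 + 2·103 = 366
  S = 41 − 5·366 (−69 from intervention) = -1858
  V = 81 + 3·103 + 4·366 − 6·(-1858) = 13002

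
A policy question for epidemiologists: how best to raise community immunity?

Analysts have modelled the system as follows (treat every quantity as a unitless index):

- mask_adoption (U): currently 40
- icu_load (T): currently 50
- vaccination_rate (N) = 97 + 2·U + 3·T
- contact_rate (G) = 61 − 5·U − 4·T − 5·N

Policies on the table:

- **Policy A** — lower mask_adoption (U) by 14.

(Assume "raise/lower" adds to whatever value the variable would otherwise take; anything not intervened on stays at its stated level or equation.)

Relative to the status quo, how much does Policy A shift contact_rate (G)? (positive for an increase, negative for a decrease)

Baseline:
  U = 40
  T = 50
  N = 97 + 2·40 + 3·50 = 327
  G = 61 − 5·40 − 4·50 − 5·327 = -1974
Policy A (U − 14):
  U = 40 − 14 = 26
  T = 50
  N = 97 + 2·26 + 3·50 = 299
  G = 61 − 5·26 − 4·50 − 5·299 = -1764
Change in G: -1764 − (-1974) = 210

210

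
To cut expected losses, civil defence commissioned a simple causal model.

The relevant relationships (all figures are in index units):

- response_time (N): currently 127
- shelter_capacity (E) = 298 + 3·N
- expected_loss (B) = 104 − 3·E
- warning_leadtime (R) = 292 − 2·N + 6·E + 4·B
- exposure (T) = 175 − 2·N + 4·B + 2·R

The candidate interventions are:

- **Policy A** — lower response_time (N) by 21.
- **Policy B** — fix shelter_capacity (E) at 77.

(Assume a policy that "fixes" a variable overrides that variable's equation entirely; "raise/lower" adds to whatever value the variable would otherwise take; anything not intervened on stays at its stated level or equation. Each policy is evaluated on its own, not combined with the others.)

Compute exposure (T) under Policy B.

-603

Policy B (E := 77):
  N = 127
  E = 77
  B = 104 − 3·77 = -127
  R = 292 − 2·127 + 6·77 + 4·(-127) = -8
  T = 175 − 2·127 + 4·(-127) + 2·(-8) = -603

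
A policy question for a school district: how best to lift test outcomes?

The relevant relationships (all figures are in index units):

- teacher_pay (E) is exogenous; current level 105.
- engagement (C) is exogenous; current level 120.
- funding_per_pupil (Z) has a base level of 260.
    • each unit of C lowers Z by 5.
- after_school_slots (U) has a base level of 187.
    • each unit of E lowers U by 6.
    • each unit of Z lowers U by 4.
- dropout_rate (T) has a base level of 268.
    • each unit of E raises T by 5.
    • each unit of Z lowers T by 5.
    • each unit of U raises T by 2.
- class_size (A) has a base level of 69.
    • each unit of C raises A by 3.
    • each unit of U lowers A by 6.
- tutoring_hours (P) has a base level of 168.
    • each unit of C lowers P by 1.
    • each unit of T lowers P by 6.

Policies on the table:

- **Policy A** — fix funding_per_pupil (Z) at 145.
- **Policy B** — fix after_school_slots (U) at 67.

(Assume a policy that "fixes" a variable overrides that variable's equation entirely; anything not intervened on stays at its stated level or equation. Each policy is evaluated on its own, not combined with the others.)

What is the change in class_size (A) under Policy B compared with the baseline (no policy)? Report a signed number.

5100

Baseline:
  E = 105
  C = 120
  Z = 260 − 5·120 = -340
  U = 187 − 6·105 − 4·(-340) = 917
  A = 69 + 3·120 − 6·917 = -5073
Policy B (U := 67):
  E = 105
  C = 120
  Z = 260 − 5·120 = -340
  U = 67
  A = 69 + 3·120 − 6·67 = 27
Change in A: 27 − (-5073) = 5100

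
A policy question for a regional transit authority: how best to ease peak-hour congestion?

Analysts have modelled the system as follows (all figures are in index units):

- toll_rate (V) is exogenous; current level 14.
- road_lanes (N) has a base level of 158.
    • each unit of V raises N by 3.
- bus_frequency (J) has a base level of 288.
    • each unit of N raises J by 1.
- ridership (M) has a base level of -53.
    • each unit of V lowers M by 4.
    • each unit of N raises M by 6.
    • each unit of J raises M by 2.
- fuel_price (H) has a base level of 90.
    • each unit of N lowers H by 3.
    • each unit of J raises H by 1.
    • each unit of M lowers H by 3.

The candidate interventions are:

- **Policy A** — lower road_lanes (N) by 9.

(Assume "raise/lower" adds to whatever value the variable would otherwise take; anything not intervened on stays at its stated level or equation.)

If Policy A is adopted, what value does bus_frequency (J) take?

479

Policy A (N − 9):
  V = 14
  N = 158 + 3·14 (−9 from intervention) = 191
  J = 288 + 191 = 479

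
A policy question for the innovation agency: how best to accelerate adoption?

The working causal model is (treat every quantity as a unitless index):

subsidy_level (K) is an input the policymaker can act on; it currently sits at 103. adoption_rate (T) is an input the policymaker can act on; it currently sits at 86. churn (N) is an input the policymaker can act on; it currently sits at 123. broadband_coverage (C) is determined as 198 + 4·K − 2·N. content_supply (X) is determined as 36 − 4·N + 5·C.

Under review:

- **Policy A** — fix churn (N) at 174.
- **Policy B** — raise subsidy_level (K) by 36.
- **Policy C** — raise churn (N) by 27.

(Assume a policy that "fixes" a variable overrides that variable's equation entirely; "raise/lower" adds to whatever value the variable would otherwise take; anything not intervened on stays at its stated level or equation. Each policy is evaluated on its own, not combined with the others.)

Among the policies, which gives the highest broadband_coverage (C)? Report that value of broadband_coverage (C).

Policy A (N := 174):
  K = 103
  N = 174
  C = 198 + 4·103 − 2·174 = 262
Policy B (K + 36):
  K = 103 + 36 = 139
  N = 123
  C = 198 + 4·139 − 2·123 = 508
Policy C (N + 27):
  K = 103
  N = 123 + 27 = 150
  C = 198 + 4·103 − 2·150 = 310
Comparing — Policy A: C=262, Policy B: C=508, Policy C: C=310. Highest is 508 (Policy B).

508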